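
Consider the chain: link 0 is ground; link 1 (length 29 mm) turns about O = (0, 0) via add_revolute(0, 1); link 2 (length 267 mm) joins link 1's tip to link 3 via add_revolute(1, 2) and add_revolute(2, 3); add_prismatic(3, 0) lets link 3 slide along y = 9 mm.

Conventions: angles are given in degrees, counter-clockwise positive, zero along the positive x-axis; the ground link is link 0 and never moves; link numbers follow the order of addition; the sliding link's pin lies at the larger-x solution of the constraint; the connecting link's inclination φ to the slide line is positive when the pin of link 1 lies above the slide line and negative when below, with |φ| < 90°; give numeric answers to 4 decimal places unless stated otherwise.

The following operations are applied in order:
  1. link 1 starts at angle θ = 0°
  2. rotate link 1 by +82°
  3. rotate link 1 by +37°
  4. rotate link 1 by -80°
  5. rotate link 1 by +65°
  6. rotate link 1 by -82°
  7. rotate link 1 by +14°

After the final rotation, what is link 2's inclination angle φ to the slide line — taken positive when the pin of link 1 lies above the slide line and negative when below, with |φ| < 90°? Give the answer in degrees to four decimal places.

geometry: r = 29 mm, L = 267 mm, e = 9 mm; θ starts at 0°
rotate link 1 by +82°: θ ← 0° +82° = 82°
rotate link 1 by +37°: θ ← 82° +37° = 119°
rotate link 1 by -80°: θ ← 119° -80° = 39°
rotate link 1 by +65°: θ ← 39° +65° = 104°
rotate link 1 by -82°: θ ← 104° -82° = 22°
rotate link 1 by +14°: θ ← 22° +14° = 36°
h = r sin θ − e = 17.045772 − 9 = 8.045772
sin φ = h / L = 8.045772 / 267 = 0.03013398
φ = arcsin(0.03013398) = 1.726811°

1.7268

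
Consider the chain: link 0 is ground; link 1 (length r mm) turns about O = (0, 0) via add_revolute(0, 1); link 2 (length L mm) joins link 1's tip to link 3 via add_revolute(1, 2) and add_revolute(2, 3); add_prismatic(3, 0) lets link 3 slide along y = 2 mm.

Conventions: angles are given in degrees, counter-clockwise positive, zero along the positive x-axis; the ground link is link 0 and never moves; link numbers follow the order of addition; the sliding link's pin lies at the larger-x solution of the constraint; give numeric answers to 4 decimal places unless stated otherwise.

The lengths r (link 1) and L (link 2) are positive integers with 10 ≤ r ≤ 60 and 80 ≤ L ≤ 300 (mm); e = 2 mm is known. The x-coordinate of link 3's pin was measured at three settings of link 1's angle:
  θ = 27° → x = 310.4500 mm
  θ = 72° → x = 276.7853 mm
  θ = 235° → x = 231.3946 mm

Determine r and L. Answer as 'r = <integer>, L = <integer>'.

constraint per measurement: (x − r cos θ)² + (r sin θ − e)² = L²
subtracting the θ₁ and θ₂ equations cancels the r² and L² terms:
r = (x₁² − x₂²) / (2[(x₁cos θ₁ + e sin θ₁) − (x₂cos θ₂ + e sin θ₂)]) = 52.0000 → r = 52
L² = (x₁ − r cos θ₁)² + (r sin θ₁ − e)² = 70225.0230 → L = 265.0000 → L = 265
check at θ₃=235°: x = 231.3946 (printed 231.3946) ✓

r = 52, L = 265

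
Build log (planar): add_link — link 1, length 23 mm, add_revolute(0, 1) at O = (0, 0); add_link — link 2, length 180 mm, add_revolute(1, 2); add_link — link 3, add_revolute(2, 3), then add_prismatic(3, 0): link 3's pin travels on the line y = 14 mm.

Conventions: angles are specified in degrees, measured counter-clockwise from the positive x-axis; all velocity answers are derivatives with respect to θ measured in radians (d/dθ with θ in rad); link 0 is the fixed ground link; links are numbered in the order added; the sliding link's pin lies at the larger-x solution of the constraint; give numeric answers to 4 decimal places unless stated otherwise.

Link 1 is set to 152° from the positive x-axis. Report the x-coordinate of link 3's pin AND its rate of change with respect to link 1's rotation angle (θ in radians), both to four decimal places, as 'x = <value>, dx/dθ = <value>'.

geometry: r = 23 mm, L = 180 mm, e = 14 mm
crank pin P = (r cos θ, r sin θ) = (-20.307795, 10.797846)
h = r sin θ − e = 10.797846 − 14 = -3.202154
x = r cos θ + √(L² − h²) = -20.307795 + 179.971515 = 159.663720
dx/dθ = −r sin θ − h·r cos θ/√(L² − h²) (θ in radians; h = -3.202154) = -11.159174

x = 159.6637, dx/dθ = -11.1592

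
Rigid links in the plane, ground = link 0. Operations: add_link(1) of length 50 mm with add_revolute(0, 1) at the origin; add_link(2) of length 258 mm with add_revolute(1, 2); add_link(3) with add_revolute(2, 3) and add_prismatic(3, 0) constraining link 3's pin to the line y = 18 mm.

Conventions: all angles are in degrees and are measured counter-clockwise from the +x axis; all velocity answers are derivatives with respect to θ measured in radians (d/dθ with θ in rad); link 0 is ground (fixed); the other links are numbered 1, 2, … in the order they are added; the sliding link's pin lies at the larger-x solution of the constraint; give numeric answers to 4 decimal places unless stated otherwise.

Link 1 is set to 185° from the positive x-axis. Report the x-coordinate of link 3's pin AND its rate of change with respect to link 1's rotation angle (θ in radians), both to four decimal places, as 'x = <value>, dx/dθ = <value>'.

geometry: r = 50 mm, L = 258 mm, e = 18 mm
crank pin P = (r cos θ, r sin θ) = (-49.809735, -4.357787)
h = r sin θ − e = -4.357787 − 18 = -22.357787
x = r cos θ + √(L² − h²) = -49.809735 + 257.029433 = 207.219698
dx/dθ = −r sin θ − h·r cos θ/√(L² − h²) (θ in radians; h = -22.357787) = 0.025071

x = 207.2197, dx/dθ = 0.0251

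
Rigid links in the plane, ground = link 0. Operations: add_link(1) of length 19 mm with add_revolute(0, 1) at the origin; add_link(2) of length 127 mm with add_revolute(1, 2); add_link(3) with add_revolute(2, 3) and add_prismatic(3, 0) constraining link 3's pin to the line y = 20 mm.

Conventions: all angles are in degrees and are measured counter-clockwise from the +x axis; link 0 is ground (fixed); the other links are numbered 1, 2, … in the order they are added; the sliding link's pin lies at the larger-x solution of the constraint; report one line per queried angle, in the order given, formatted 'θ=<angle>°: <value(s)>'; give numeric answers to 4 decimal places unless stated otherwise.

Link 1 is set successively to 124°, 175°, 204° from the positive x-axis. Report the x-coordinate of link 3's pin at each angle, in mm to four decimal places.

geometry: r = 19 mm, L = 127 mm, e = 20 mm
θ=124°: crank pin P = (r cos θ, r sin θ) = (-10.624665, 15.751714)
θ=124°: h = r sin θ − e = 15.751714 − 20 = -4.248286
θ=124°: x = r cos θ + √(L² − h²) = -10.624665 + 126.928925 = 116.304260
θ=175°: crank pin P = (r cos θ, r sin θ) = (-18.927699, 1.655959)
θ=175°: h = r sin θ − e = 1.655959 − 20 = -18.344041
θ=175°: x = r cos θ + √(L² − h²) = -18.927699 + 125.668199 = 106.740499
θ=204°: crank pin P = (r cos θ, r sin θ) = (-17.357364, -7.727996)
θ=204°: h = r sin θ − e = -7.727996 − 20 = -27.727996
θ=204°: x = r cos θ + √(L² − h²) = -17.357364 + 123.936105 = 106.578742

θ=124°: 116.3043
θ=175°: 106.7405
θ=204°: 106.5787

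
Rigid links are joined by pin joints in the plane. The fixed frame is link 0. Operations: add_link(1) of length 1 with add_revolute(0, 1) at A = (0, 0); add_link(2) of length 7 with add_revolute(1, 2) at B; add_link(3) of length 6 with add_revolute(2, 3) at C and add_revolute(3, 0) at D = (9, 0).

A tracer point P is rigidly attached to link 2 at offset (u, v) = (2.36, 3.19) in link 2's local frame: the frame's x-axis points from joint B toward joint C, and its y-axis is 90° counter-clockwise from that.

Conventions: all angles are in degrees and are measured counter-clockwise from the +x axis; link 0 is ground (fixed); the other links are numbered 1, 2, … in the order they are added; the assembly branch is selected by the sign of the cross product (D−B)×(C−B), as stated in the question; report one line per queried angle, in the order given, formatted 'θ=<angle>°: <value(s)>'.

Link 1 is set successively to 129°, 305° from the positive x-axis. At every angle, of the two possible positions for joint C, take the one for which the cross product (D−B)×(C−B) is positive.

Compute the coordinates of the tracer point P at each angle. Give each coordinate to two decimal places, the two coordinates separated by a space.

A=(0,0), D=(9.00,0)
θ=129°: B = A + 1.00·(cos129°, sin129°) = (-0.6293, 0.7771)
θ=129°: |BD| = 9.6606
θ=129°: circle(B,7.00) ∩ circle(D,6.00): a=5.5031, h=4.3261
θ=129°:   candidates: C₊=(5.2040,4.6466) cross=41.793; C₋=(4.5080,-3.9777) cross=-41.793
θ=129°:   branch + wants cross > 0 → take C=(5.2040,4.6466) (cross=41.793)
θ=129°: ex = (C−B)/|BC| = (0.8333,0.5528); ey = (-0.5528,0.8333)
θ=129°: P = B + 2.36·ex + 3.19·ey = (-0.4260,4.7400)
θ=305°: B = A + 1.00·(cos305°, sin305°) = (0.5736, -0.8192)
θ=305°: |BD| = 8.4661
θ=305°: circle(B,7.00) ∩ circle(D,6.00): a=5.0008, h=4.8981
θ=305°:   candidates: C₊=(5.0770,4.5399) cross=41.468; C₋=(6.0249,-5.2104) cross=-41.468
θ=305°:   branch + wants cross > 0 → take C=(5.0770,4.5399) (cross=41.468)
θ=305°: ex = (C−B)/|BC| = (0.6433,0.7656); ey = (-0.7656,0.6433)
θ=305°: P = B + 2.36·ex + 3.19·ey = (-0.3503,3.0399)

θ=129°: -0.43 4.74
θ=305°: -0.35 3.04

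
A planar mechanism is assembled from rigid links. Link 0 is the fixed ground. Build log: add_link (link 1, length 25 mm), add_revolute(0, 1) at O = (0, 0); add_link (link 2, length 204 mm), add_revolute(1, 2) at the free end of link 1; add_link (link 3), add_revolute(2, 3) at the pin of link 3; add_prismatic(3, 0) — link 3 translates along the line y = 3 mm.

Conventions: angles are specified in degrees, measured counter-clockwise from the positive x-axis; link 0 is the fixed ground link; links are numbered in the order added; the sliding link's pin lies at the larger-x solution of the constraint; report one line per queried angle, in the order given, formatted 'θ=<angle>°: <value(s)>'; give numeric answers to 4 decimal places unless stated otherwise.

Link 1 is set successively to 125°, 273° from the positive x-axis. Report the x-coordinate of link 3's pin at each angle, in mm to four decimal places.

geometry: r = 25 mm, L = 204 mm, e = 3 mm
θ=125°: crank pin P = (r cos θ, r sin θ) = (-14.339411, 20.478801)
θ=125°: h = r sin θ − e = 20.478801 − 3 = 17.478801
θ=125°: x = r cos θ + √(L² − h²) = -14.339411 + 203.249825 = 188.910414
θ=273°: crank pin P = (r cos θ, r sin θ) = (1.308399, -24.965738)
θ=273°: h = r sin θ − e = -24.965738 − 3 = -27.965738
θ=273°: x = r cos θ + √(L² − h²) = 1.308399 + 202.074040 = 203.382438

θ=125°: 188.9104
θ=273°: 203.3824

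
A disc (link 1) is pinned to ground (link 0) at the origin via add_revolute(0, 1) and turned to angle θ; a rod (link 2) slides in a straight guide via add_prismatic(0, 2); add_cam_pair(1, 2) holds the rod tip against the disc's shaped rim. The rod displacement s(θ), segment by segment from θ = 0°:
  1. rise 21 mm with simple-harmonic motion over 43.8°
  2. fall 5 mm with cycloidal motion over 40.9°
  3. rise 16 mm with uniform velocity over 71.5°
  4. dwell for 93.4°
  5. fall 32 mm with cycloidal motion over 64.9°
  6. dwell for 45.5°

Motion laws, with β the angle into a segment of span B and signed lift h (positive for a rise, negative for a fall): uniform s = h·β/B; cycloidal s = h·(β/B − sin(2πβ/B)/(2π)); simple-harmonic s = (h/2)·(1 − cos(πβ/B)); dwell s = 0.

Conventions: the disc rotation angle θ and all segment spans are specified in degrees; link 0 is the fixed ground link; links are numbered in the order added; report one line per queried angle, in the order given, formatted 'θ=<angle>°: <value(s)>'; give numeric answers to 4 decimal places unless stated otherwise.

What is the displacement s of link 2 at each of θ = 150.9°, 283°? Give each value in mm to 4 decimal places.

segment 1 (0° to 43.8°, simple-harmonic, h = 21) is passed completely: s = 0.0000 + (21) = 21.0000
segment 2 (43.8° to 84.7°, cycloidal, h = -5) is passed completely: s = 21.0000 + (-5) = 16.0000
θ = 150.9° falls in segment 3 (84.7° to 156.2°, uniform, h = 16): β = 150.9 − 84.7 = 66.2°, B = 71.5°; Δs = 16·66.2/71.5 = 14.8140; s = 16.0000 + 14.8140 = 30.8140
segment 3 (84.7° to 156.2°, uniform, h = 16) is passed completely: s = 16.0000 + (16) = 32.0000
segment 4 (156.2° to 249.6°, dwell): s unchanged at 32.0000
θ = 283° falls in segment 5 (249.6° to 314.5°, cycloidal, h = -32): β = 283 − 249.6 = 33.4°, B = 64.9°; Δs = -32·(0.5146 − sin(2π·0.5146)/(2π)) = -16.9362; s = 32.0000 − 16.9362 = 15.0638

θ=150.9°: 30.8140
θ=283°: 15.0638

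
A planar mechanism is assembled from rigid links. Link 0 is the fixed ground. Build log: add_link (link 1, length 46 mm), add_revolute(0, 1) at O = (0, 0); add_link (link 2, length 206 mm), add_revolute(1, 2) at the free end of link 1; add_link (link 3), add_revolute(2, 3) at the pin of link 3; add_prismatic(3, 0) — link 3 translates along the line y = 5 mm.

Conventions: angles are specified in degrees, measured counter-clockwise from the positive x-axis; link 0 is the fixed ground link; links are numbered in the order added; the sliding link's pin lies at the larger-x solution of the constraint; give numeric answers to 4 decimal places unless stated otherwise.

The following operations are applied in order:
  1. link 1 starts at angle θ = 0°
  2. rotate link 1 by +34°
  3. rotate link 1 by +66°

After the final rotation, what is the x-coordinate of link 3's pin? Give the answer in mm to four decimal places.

geometry: r = 46 mm, L = 206 mm, e = 5 mm; θ starts at 0°
rotate link 1 by +34°: θ ← 0° +34° = 34°
rotate link 1 by +66°: θ ← 34° +66° = 100°
crank pin P = (r cos θ, r sin θ) = (-7.987816, 45.301157)
h = r sin θ − e = 45.301157 − 5 = 40.301157
x = r cos θ + √(L² − h²) = -7.987816 + 202.019348 = 194.031531

194.0315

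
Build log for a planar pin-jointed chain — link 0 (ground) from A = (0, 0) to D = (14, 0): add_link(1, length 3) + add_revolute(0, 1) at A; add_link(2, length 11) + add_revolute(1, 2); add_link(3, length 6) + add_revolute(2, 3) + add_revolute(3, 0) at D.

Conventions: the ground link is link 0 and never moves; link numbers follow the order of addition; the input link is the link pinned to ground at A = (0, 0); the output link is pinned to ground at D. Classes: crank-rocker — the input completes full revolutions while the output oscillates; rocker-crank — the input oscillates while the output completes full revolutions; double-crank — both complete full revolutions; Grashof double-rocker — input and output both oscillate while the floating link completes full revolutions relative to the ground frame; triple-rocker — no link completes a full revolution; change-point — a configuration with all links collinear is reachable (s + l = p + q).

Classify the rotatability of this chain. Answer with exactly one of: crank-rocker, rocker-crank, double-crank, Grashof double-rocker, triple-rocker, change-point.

lengths: ground=14, input=3, coupler=11, output=6
sorted: s=3 (shortest), l=14 (longest), p+q=17
s + l = 17 vs p + q = 17
s + l = p + q → change-point (collinear configuration reachable)

change-point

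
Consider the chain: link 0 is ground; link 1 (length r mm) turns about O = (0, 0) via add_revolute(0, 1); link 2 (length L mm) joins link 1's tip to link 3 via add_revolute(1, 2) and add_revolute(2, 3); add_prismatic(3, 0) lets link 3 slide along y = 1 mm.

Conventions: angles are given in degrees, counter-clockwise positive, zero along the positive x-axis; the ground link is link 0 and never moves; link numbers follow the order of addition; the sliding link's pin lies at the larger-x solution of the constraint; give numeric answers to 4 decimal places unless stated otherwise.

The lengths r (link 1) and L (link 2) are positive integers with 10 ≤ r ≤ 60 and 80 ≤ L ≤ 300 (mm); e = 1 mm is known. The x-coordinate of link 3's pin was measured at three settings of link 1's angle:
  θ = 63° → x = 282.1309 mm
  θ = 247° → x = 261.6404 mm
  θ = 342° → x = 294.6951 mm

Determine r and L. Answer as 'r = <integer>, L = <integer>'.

constraint per measurement: (x − r cos θ)² + (r sin θ − e)² = L²
subtracting the θ₁ and θ₂ equations cancels the r² and L² terms:
r = (x₁² − x₂²) / (2[(x₁cos θ₁ + e sin θ₁) − (x₂cos θ₂ + e sin θ₂)]) = 24.0001 → r = 24
L² = (x₁ − r cos θ₁)² + (r sin θ₁ − e)² = 73984.0085 → L = 272.0000 → L = 272
check at θ₃=342°: x = 294.6951 (printed 294.6951) ✓

r = 24, L = 272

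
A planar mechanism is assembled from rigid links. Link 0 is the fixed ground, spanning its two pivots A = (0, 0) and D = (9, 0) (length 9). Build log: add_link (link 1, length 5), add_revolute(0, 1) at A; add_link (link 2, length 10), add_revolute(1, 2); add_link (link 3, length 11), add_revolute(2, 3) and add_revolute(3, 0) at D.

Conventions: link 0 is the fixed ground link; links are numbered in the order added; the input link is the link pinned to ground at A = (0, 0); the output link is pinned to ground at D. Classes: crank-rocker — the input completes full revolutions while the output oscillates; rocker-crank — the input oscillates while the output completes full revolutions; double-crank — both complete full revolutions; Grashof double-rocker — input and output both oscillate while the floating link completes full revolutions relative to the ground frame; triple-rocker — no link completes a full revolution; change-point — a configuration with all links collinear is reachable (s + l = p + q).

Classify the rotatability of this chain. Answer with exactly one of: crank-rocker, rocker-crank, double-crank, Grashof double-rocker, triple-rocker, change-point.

lengths: ground=9, input=5, coupler=10, output=11
sorted: s=5 (shortest), l=11 (longest), p+q=19
s + l = 16 vs p + q = 19
s + l < p + q (Grashof) with shortest = input link → crank-rocker

crank-rocker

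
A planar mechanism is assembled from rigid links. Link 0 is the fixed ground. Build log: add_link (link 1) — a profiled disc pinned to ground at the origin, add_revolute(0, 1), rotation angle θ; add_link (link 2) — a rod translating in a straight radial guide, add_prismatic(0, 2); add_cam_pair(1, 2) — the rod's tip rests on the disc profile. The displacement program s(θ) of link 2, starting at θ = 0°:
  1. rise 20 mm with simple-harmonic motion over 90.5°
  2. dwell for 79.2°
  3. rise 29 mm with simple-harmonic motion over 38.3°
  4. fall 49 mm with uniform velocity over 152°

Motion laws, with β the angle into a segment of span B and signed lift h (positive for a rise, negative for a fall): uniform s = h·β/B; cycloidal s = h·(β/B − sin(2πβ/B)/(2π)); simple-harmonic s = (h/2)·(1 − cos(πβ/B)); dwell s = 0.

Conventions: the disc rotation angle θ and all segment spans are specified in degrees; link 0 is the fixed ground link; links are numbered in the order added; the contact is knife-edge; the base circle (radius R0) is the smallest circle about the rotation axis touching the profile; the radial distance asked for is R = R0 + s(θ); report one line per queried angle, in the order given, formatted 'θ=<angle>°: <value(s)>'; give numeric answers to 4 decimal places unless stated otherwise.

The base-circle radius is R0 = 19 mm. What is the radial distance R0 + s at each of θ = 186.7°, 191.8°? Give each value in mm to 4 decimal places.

seg 1 [0°–90.5°] simple-harmonic, h=20: full span → s += 20 → s = 20.0000
seg 2 [90.5°–169.7°] dwell: s stays 20.0000
seg 3 [169.7°–208°] simple-harmonic, h=29: θ=186.7° here. β=17, B=38.3. 29/2·(1 − cos(π·0.4439)) = 11.9561 → s = 31.9561
seg 3 [169.7°–208°] simple-harmonic, h=29: θ=191.8° here. β=22.1, B=38.3. 29/2·(1 − cos(π·0.5770)) = 17.9745 → s = 37.9745
θ=186.7°: R = R0 + s = 19 + 31.9561 = 50.9561
θ=191.8°: R = R0 + s = 19 + 37.9745 = 56.9745

θ=186.7°: 50.9561
θ=191.8°: 56.9745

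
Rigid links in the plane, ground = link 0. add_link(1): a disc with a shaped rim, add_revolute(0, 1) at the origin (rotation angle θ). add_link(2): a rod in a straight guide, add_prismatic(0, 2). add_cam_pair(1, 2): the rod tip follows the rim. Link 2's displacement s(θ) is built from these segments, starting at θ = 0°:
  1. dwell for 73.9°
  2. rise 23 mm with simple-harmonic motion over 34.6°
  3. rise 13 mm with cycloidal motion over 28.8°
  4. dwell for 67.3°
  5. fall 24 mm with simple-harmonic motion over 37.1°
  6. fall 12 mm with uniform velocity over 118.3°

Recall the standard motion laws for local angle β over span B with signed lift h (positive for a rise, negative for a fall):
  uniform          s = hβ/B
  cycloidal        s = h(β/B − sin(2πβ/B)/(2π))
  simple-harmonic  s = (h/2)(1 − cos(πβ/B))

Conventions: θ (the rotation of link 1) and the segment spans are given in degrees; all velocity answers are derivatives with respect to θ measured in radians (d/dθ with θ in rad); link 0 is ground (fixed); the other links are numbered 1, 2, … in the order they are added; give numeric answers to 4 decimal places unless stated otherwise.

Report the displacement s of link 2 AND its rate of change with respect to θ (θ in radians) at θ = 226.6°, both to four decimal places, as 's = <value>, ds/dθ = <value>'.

segment 1 (0° to 73.9°, dwell): s unchanged at 0.0000
segment 2 (73.9° to 108.5°, simple-harmonic, h = 23) is passed completely: s = 0.0000 + (23) = 23.0000
segment 3 (108.5° to 137.3°, cycloidal, h = 13) is passed completely: s = 23.0000 + (13) = 36.0000
segment 4 (137.3° to 204.6°, dwell): s unchanged at 36.0000
θ = 226.6° falls in segment 5 (204.6° to 241.7°, simple-harmonic, h = -24): β = 226.6 − 204.6 = 22°, B = 37.1°; Δs = -24/2·(1 − cos(π·0.5930)) = -15.4561; s = 36.0000 − 15.4561 = 20.5439
velocity in seg [204.6°–241.7°] (simple-harmonic), θ in radians: β = 22° = 0.3840 rad, B = 37.1° = 0.6475 rad; ds/dθ = (πh/(2B)) sin(πβ/B) = (π·(-24)/(2·0.6475)) sin(π·0.5930) = -55.754139 mm/rad

s = 20.5439, ds/dθ = -55.7541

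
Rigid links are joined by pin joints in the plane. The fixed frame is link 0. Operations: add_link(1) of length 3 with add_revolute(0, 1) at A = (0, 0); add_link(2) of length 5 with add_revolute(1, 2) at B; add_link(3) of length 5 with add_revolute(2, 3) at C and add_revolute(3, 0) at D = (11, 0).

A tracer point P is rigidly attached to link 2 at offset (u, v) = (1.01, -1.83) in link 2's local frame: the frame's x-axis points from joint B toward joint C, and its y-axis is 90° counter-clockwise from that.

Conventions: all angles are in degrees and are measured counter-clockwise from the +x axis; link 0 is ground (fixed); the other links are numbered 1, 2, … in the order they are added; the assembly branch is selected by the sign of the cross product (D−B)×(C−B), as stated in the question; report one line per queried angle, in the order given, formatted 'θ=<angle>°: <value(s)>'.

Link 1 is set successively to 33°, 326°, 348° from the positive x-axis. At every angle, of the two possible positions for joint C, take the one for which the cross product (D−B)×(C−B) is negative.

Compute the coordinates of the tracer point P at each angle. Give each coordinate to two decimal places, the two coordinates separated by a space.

A=(0,0), D=(11.00,0)
θ=33°: B = A + 3.00·(cos33°, sin33°) = (2.5160, 1.6339)
θ=33°: |BD| = 8.6399
θ=33°: circle(B,5.00) ∩ circle(D,5.00): a=4.3199, h=2.5176
θ=33°:   candidates: C₊=(7.2341,3.2891) cross=21.751; C₋=(6.2819,-1.6552) cross=-21.751
θ=33°:   branch - wants cross < 0 → take C=(6.2819,-1.6552) (cross=-21.751)
θ=33°: ex = (C−B)/|BC| = (0.7532,-0.6578); ey = (0.6578,0.7532)
θ=33°: P = B + 1.01·ex + -1.83·ey = (2.0729,-0.4088)
θ=326°: B = A + 3.00·(cos326°, sin326°) = (2.4871, -1.6776)
θ=326°: |BD| = 8.6766
θ=326°: circle(B,5.00) ∩ circle(D,5.00): a=4.3383, h=2.4858
θ=326°:   candidates: C₊=(6.2629,1.6001) cross=21.568; C₋=(7.2242,-3.2777) cross=-21.568
θ=326°:   branch - wants cross < 0 → take C=(7.2242,-3.2777) (cross=-21.568)
θ=326°: ex = (C−B)/|BC| = (0.9474,-0.3200); ey = (0.3200,0.9474)
θ=326°: P = B + 1.01·ex + -1.83·ey = (2.8584,-3.7346)
θ=348°: B = A + 3.00·(cos348°, sin348°) = (2.9344, -0.6237)
θ=348°: |BD| = 8.0896
θ=348°: circle(B,5.00) ∩ circle(D,5.00): a=4.0448, h=2.9393
θ=348°:   candidates: C₊=(6.7406,2.6187) cross=23.778; C₋=(7.1938,-3.2424) cross=-23.778
θ=348°:   branch - wants cross < 0 → take C=(7.1938,-3.2424) (cross=-23.778)
θ=348°: ex = (C−B)/|BC| = (0.8519,-0.5237); ey = (0.5237,0.8519)
θ=348°: P = B + 1.01·ex + -1.83·ey = (2.8364,-2.7117)

θ=33°: 2.07 -0.41
θ=326°: 2.86 -3.73
θ=348°: 2.84 -2.71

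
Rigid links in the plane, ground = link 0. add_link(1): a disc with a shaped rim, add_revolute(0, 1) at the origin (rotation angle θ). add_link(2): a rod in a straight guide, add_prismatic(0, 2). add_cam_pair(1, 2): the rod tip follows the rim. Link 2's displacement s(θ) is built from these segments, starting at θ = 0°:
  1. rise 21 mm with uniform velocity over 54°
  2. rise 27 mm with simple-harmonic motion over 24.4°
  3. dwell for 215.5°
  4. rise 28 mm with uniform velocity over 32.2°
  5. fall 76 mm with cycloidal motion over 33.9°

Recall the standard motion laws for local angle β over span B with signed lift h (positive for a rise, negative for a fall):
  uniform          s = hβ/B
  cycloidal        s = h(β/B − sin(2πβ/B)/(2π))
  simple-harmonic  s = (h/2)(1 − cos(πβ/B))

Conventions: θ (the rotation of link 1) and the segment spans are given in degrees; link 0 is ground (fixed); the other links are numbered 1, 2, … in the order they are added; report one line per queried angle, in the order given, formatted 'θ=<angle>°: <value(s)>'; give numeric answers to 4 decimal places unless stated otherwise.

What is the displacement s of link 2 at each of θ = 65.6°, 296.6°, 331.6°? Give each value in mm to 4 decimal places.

segment 1 (0° to 54°, uniform, h = 21) is passed completely: s = 0.0000 + (21) = 21.0000
θ = 65.6° falls in segment 2 (54° to 78.4°, simple-harmonic, h = 27): β = 65.6 − 54 = 11.6°, B = 24.4°; Δs = 27/2·(1 − cos(π·0.4754)) = 12.4581; s = 21.0000 + 12.4581 = 33.4581
segment 2 (54° to 78.4°, simple-harmonic, h = 27) is passed completely: s = 21.0000 + (27) = 48.0000
segment 3 (78.4° to 293.9°, dwell): s unchanged at 48.0000
θ = 296.6° falls in segment 4 (293.9° to 326.1°, uniform, h = 28): β = 296.6 − 293.9 = 2.7°, B = 32.2°; Δs = 28·2.7/32.2 = 2.3478; s = 48.0000 + 2.3478 = 50.3478
segment 4 (293.9° to 326.1°, uniform, h = 28) is passed completely: s = 48.0000 + (28) = 76.0000
θ = 331.6° falls in segment 5 (326.1° to 360°, cycloidal, h = -76): β = 331.6 − 326.1 = 5.5°, B = 33.9°; Δs = -76·(0.1622 − sin(2π·0.1622)/(2π)) = -2.0273; s = 76.0000 − 2.0273 = 73.9727

θ=65.6°: 33.4581
θ=296.6°: 50.3478
θ=331.6°: 73.9727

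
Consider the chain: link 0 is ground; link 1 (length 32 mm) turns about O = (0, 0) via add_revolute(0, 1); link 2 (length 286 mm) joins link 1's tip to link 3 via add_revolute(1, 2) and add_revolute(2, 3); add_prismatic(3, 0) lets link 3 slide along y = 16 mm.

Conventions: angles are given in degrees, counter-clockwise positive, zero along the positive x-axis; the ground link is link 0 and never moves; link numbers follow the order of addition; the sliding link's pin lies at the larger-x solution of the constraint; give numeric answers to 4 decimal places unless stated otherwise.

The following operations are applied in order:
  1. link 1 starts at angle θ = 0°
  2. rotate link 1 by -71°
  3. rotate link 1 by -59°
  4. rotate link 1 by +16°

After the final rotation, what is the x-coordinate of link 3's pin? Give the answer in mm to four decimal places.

geometry: r = 32 mm, L = 286 mm, e = 16 mm; θ starts at 0°
rotate link 1 by -71°: θ ← 0° -71° = -71°
rotate link 1 by -59°: θ ← -71° -59° = -130°
rotate link 1 by +16°: θ ← -130° +16° = -114°
crank pin P = (r cos θ, r sin θ) = (-13.015573, -29.233455)
h = r sin θ − e = -29.233455 − 16 = -45.233455
x = r cos θ + √(L² − h²) = -13.015573 + 282.400309 = 269.384737

269.3847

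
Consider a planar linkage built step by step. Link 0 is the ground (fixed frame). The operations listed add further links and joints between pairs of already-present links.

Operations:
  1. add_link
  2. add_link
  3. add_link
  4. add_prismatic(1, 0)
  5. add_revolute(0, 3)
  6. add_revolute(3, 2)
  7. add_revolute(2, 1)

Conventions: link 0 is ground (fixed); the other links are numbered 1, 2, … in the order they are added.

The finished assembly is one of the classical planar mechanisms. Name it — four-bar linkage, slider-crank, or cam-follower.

links: 4 (incl. ground); joints: 3 revolute, 1 prismatic, 0 higher (cam) pair, forming one closed loop
4 links, 3 revolutes + 1 prismatic in one loop → slider-crank

slider-crank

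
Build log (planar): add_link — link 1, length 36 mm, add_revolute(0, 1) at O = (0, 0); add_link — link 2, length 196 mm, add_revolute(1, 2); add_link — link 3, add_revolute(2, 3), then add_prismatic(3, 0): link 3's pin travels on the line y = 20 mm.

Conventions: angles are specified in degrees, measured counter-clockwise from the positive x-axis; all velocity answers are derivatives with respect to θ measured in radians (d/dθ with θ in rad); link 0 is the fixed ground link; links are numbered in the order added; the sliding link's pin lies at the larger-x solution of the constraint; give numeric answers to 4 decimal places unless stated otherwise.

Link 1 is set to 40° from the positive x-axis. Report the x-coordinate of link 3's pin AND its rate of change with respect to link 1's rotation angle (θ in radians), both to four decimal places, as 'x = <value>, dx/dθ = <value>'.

geometry: r = 36 mm, L = 196 mm, e = 20 mm
crank pin P = (r cos θ, r sin θ) = (27.577600, 23.140354)
h = r sin θ − e = 23.140354 − 20 = 3.140354
x = r cos θ + √(L² − h²) = 27.577600 + 195.974841 = 223.552441
dx/dθ = −r sin θ − h·r cos θ/√(L² − h²) (θ in radians; h = 3.140354) = -23.582265

x = 223.5524, dx/dθ = -23.5823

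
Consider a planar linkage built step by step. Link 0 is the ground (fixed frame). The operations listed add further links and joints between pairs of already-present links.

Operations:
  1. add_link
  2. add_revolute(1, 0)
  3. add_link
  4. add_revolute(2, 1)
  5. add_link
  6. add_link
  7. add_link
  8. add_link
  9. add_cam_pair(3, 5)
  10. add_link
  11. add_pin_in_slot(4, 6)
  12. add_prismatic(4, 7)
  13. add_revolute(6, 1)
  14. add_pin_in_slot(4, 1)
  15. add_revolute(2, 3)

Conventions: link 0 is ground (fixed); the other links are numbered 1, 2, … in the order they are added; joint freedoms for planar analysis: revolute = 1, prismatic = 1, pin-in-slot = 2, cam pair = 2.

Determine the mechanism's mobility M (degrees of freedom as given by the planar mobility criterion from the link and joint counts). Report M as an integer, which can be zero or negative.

L=1 J1=0 J2=0
add link → L=2 J1=0 J2=0
R@1,0 dof=1 J1 → L=2 J1=1 J2=0
add link → L=3 J1=1 J2=0
R@2,1 dof=1 J1 → L=3 J1=2 J2=0
add link → L=4 J1=2 J2=0
add link → L=5 J1=2 J2=0
add link → L=6 J1=2 J2=0
add link → L=7 J1=2 J2=0
C@3,5 dof=2 J2 → L=7 J1=2 J2=1
add link → L=8 J1=2 J2=1
PS@4,6 dof=2 J2 → L=8 J1=2 J2=2
P@4,7 dof=1 J1 → L=8 J1=3 J2=2
R@6,1 dof=1 J1 → L=8 J1=4 J2=2
PS@4,1 dof=2 J2 → L=8 J1=4 J2=3
R@2,3 dof=1 J1 → L=8 J1=5 J2=3
M=3(L−1)−2J1−J2=3·7−2·5−3=8

M = 8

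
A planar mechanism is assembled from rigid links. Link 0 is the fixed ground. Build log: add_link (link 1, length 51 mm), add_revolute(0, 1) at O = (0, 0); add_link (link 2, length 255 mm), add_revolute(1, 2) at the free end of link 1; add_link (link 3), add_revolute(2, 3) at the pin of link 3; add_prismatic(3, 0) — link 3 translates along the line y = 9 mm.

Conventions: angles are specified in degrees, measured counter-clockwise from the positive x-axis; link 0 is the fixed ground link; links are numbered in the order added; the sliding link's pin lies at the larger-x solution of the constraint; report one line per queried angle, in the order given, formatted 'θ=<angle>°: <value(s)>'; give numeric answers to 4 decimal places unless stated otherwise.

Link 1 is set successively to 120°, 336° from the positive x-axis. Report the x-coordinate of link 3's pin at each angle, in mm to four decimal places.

geometry: r = 51 mm, L = 255 mm, e = 9 mm
θ=120°: crank pin P = (r cos θ, r sin θ) = (-25.500000, 44.167296)
θ=120°: h = r sin θ − e = 44.167296 − 9 = 35.167296
θ=120°: x = r cos θ + √(L² − h²) = -25.500000 + 252.563381 = 227.063381
θ=336°: crank pin P = (r cos θ, r sin θ) = (46.590818, -20.743569)
θ=336°: h = r sin θ − e = -20.743569 − 9 = -29.743569
θ=336°: x = r cos θ + √(L² − h²) = 46.590818 + 253.259393 = 299.850211

θ=120°: 227.0634
θ=336°: 299.8502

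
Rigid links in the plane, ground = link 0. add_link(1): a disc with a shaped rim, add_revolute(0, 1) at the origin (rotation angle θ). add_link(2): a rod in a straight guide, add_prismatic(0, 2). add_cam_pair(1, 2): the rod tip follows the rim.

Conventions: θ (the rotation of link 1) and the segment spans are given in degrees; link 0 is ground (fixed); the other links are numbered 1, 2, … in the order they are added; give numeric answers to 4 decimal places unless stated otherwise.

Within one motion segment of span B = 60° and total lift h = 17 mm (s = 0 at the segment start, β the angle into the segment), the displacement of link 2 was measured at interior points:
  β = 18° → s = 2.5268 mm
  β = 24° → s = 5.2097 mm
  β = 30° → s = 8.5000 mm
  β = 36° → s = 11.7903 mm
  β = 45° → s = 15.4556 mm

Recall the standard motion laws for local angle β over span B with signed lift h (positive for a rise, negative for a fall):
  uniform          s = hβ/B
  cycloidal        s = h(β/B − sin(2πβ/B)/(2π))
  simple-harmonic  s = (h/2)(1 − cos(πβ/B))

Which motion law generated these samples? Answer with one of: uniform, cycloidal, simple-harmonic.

candidates at β/B = r: uniform s = h·r (linear in β); cycloidal s = h·(r − sin(2πr)/(2π)); simple-harmonic s = (h/2)(1 − cos(πr))
β=18°: printed 2.5268 | uniform 5.1000, cycloidal 2.5268, simple-harmonic 3.5038
β=24°: printed 5.2097 | uniform 6.8000, cycloidal 5.2097, simple-harmonic 5.8734
β=30°: printed 8.5000 | uniform 8.5000, cycloidal 8.5000, simple-harmonic 8.5000
β=36°: printed 11.7903 | uniform 10.2000, cycloidal 11.7903, simple-harmonic 11.1266
β=45°: printed 15.4556 | uniform 12.7500, cycloidal 15.4556, simple-harmonic 14.5104
only one law matches every sample → cycloidal

cycloidal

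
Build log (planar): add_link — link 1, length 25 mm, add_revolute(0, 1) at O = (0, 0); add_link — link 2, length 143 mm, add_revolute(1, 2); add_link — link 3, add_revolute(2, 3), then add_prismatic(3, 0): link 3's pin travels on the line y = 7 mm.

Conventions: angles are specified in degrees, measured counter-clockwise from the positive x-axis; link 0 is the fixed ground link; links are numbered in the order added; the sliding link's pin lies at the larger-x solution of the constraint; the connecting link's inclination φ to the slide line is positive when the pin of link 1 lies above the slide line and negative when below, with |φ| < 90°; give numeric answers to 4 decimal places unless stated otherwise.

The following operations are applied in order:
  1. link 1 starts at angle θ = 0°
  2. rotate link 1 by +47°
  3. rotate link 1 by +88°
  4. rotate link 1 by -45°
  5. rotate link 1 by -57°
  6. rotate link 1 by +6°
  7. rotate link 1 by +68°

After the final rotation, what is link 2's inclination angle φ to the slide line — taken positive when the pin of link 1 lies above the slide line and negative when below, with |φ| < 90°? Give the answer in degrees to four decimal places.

geometry: r = 25 mm, L = 143 mm, e = 7 mm; θ starts at 0°
rotate link 1 by +47°: θ ← 0° +47° = 47°
rotate link 1 by +88°: θ ← 47° +88° = 135°
rotate link 1 by -45°: θ ← 135° -45° = 90°
rotate link 1 by -57°: θ ← 90° -57° = 33°
rotate link 1 by +6°: θ ← 33° +6° = 39°
rotate link 1 by +68°: θ ← 39° +68° = 107°
h = r sin θ − e = 23.907619 − 7 = 16.907619
sin φ = h / L = 16.907619 / 143 = 0.11823510
φ = arcsin(0.11823510) = 6.790256°

6.7903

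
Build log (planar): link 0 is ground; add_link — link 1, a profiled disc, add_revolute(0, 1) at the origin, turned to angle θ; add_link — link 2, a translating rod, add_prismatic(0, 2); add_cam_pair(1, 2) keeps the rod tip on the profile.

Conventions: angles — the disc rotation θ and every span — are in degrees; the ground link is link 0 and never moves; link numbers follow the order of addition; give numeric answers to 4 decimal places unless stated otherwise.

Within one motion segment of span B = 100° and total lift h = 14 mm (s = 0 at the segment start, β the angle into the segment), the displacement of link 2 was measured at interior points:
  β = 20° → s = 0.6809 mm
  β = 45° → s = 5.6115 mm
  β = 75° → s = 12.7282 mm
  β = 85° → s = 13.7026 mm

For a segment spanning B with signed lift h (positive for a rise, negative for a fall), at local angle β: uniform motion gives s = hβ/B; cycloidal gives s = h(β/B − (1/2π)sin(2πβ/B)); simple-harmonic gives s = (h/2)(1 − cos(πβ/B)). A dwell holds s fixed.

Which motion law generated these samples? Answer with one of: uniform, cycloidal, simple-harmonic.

candidates at β/B = r: uniform s = h·r (linear in β); cycloidal s = h·(r − sin(2πr)/(2π)); simple-harmonic s = (h/2)(1 − cos(πr))
β=20°: printed 0.6809 | uniform 2.8000, cycloidal 0.6809, simple-harmonic 1.3369
β=45°: printed 5.6115 | uniform 6.3000, cycloidal 5.6115, simple-harmonic 5.9050
β=75°: printed 12.7282 | uniform 10.5000, cycloidal 12.7282, simple-harmonic 11.9497
β=85°: printed 13.7026 | uniform 11.9000, cycloidal 13.7026, simple-harmonic 13.2370
only one law matches every sample → cycloidal

cycloidal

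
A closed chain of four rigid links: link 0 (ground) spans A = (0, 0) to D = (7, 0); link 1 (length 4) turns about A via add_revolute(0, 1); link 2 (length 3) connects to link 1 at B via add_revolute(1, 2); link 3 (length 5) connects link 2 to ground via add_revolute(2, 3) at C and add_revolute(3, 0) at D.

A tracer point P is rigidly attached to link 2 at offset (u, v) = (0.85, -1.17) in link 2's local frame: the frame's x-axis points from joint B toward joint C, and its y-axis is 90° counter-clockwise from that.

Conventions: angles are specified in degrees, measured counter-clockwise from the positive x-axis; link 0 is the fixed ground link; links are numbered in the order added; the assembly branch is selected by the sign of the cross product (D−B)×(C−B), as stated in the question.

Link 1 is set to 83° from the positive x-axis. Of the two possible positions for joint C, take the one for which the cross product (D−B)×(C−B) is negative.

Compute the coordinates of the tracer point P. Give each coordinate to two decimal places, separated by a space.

A=(0,0), D=(7.00,0)
B = A + 4.00·(cos83°, sin83°) = (0.4875, 3.9702)
|BD| = 7.6273
circle(B,3.00) ∩ circle(D,5.00): a=2.7648, h=1.1645
  candidates: C₊=(3.4543,3.5254) cross=8.882; C₋=(2.2420,1.5368) cross=-8.882
  branch - wants cross < 0 → take C=(2.2420,1.5368) (cross=-8.882)
ex = (C−B)/|BC| = (0.5848,-0.8111); ey = (0.8111,0.5848)
P = B + 0.85·ex + -1.17·ey = (0.0356,2.5964)

0.04 2.60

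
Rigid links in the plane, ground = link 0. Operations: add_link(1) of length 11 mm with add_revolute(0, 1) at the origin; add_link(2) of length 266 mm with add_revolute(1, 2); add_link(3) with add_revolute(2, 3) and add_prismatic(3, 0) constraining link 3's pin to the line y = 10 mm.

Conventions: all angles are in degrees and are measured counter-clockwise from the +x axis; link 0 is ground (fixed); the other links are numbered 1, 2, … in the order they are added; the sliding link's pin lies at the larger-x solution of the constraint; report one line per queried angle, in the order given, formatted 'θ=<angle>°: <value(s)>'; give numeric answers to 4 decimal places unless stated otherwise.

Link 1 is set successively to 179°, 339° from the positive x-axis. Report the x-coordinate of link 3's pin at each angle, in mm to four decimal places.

geometry: r = 11 mm, L = 266 mm, e = 10 mm
θ=179°: crank pin P = (r cos θ, r sin θ) = (-10.998325, 0.191976)
θ=179°: h = r sin θ − e = 0.191976 − 10 = -9.808024
θ=179°: x = r cos θ + √(L² − h²) = -10.998325 + 265.819116 = 254.820792
θ=339°: crank pin P = (r cos θ, r sin θ) = (10.269385, -3.942047)
θ=339°: h = r sin θ − e = -3.942047 − 10 = -13.942047
θ=339°: x = r cos θ + √(L² − h²) = 10.269385 + 265.634371 = 275.903756

θ=179°: 254.8208
θ=339°: 275.9038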